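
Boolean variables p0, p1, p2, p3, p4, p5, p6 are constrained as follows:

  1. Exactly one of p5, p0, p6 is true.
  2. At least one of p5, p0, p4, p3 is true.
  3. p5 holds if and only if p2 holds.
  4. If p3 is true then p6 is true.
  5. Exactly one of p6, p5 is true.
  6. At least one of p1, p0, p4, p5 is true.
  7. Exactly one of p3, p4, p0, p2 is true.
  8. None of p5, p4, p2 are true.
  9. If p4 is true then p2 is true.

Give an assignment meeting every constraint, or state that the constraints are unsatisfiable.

p0=F, p1=T, p2=F, p3=T, p4=F, p5=F, p6=T

  (1) {p5, p0, p6}: 1 true — exactly one ✓
  (2) {p5, p0, p4, p3}: 1 true — at least one ✓
  (3) p5=F, p2=F — same ✓
  (4) p3=T ⇒ p6: T ✓
  (5) {p6, p5}: 1 true — exactly one ✓
  (6) {p1, p0, p4, p5}: 1 true — at least one ✓
  (7) {p3, p4, p0, p2}: 1 true — exactly one ✓
  (8) {p5, p4, p2}: 0 true — none ✓
  (9) p4=F ⇒ p2: vacuous ✓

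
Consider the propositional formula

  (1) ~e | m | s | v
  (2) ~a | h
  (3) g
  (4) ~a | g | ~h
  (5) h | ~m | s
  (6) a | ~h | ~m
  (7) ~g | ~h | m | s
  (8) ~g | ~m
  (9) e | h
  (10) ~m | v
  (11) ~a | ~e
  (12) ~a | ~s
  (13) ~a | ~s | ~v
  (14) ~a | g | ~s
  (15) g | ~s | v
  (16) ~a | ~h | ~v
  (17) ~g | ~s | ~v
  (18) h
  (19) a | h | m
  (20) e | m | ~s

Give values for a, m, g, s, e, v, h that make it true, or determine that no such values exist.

Unit clause (g) forces g = True.
In (~g | ~m) only ~m is left, so m = False.
Unit clause (h) forces h = True.
In (~g | ~h | m | s) only s is left, so s = True.
In (~a | ~s) only ~a is left, so a = False.
In (~g | ~s | ~v) only ~v is left, so v = False.
In (e | m | ~s) only e is left, so e = True.
All clauses satisfied.

a: False, m: False, g: True, s: True, e: True, v: False, h: True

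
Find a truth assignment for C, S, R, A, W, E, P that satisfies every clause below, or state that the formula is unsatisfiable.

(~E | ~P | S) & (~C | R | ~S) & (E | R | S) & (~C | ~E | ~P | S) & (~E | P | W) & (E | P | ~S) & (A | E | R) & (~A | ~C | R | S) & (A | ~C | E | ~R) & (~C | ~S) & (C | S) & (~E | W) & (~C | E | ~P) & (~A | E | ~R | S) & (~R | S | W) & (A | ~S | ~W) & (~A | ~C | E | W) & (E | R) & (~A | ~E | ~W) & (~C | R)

Set C = False.
  then (C | S) forces S = True.
Try R = False:
  (E | R) forces E = True.
  (~E | W) forces W = True.
  (A | ~S | ~W) forces A = True.
  clause (~A | ~E | ~W) is falsified — backtrack.
So R = True.
Set A = True.
Set W = True.
  then (~A | ~E | ~W) forces E = False.
  then (E | P | ~S) forces P = True.
All clauses satisfied.

C: False; S: True; R: True; A: True; W: True; E: False; P: True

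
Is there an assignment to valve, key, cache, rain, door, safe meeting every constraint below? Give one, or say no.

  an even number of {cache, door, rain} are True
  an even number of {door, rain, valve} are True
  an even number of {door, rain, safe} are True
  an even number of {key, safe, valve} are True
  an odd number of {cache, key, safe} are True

Adding constraints 1, 2, 4, 5 mod 2: every variable appears an even number of times on the left, so the left side is 0.
But the right sides sum to 1 (mod 2). 0 ≠ 1 — the system is inconsistent.

The formula is unsatisfiable.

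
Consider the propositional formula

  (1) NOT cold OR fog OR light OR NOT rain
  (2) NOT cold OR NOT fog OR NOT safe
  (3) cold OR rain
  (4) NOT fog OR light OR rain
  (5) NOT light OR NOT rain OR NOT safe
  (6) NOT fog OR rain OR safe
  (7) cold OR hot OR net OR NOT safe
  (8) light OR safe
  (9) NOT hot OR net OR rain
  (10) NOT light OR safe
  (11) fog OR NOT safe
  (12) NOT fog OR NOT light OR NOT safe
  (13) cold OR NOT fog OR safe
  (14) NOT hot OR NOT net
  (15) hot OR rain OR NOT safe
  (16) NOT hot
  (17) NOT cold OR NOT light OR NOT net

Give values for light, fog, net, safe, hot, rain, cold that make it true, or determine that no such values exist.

light = False; fog = True; net = True; safe = True; hot = False; rain = True; cold = False

Unit clause (NOT hot) forces hot = False.
Try light = True:
  (NOT light OR safe) forces safe = True.
  (NOT light OR NOT rain OR NOT safe) forces rain = False.
  clause (hot OR rain OR NOT safe) is falsified — backtrack.
So light = False.
  then (light OR safe) forces safe = True.
  then (fog OR NOT safe) forces fog = True.
  then (hot OR rain OR NOT safe) forces rain = True.
  then (NOT cold OR NOT fog OR NOT safe) forces cold = False.
  then (cold OR hot OR net OR NOT safe) forces net = True.
All clauses satisfied.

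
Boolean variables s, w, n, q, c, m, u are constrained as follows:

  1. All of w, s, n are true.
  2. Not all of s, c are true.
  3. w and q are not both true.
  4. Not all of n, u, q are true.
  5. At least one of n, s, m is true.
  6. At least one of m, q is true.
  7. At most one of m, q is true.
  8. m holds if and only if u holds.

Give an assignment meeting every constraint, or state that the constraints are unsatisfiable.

s: True, w: True, n: True, q: False, c: False, m: True, u: True

  (1) {w, s, n}: all 3 true ✓
  (2) {s, c}: 1/2 true — not all ✓
  (3) w=T, q=F — not both ✓
  (4) {n, u, q}: 2/3 true — not all ✓
  (5) {n, s, m}: 3 true — at least one ✓
  (6) {m, q}: 1 true — at least one ✓
  (7) {m, q}: 1 true — at most one ✓
  (8) m=T, u=T — same ✓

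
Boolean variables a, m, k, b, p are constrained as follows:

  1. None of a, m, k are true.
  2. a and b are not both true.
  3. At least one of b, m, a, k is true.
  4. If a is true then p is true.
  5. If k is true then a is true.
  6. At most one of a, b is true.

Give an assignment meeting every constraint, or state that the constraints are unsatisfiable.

a = False; m = False; k = False; b = True; p = True

  (1) {a, m, k}: 0 true — none ✓
  (2) a=F, b=T — not both ✓
  (3) {b, m, a, k}: 1 true — at least one ✓
  (4) a=F ⇒ p: vacuous ✓
  (5) k=F ⇒ a: vacuous ✓
  (6) {a, b}: 1 true — at most one ✓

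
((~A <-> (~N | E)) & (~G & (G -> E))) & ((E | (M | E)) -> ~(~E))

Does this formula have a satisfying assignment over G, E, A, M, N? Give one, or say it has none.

G: False; E: True; A: False; M: False; N: True

  (~A <-> (~N | E)) & (~G & (G -> E)) = True
    ~A <-> (~N | E) = True
      ~A = True
      ~N | E = True
        ~N = False
    ~G & (G -> E) = True
      ~G = True
      G -> E = True
  (E | (M | E)) -> ~(~E) = True
    E | (M | E) = True
      M | E = True
    ~(~E) = True
      ~E = False
Both conjuncts True, so the formula holds.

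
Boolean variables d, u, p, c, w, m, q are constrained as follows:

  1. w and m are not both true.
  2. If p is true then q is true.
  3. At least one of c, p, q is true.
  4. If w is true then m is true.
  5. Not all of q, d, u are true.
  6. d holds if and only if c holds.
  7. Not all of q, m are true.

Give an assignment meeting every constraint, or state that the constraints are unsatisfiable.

d = False; u = False; p = False; c = False; w = False; m = False; q = True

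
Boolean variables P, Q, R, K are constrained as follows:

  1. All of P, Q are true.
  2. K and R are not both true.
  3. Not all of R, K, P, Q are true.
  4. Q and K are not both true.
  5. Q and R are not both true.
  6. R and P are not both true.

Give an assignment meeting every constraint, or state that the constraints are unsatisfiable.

P = True; Q = True; R = False; K = False

  (1) {P, Q}: all 2 true ✓
  (2) K=F, R=F — not both ✓
  (3) {R, K, P, Q}: 2/4 true — not all ✓
  (4) Q=T, K=F — not both ✓
  (5) Q=T, R=F — not both ✓
  (6) R=F, P=T — not both ✓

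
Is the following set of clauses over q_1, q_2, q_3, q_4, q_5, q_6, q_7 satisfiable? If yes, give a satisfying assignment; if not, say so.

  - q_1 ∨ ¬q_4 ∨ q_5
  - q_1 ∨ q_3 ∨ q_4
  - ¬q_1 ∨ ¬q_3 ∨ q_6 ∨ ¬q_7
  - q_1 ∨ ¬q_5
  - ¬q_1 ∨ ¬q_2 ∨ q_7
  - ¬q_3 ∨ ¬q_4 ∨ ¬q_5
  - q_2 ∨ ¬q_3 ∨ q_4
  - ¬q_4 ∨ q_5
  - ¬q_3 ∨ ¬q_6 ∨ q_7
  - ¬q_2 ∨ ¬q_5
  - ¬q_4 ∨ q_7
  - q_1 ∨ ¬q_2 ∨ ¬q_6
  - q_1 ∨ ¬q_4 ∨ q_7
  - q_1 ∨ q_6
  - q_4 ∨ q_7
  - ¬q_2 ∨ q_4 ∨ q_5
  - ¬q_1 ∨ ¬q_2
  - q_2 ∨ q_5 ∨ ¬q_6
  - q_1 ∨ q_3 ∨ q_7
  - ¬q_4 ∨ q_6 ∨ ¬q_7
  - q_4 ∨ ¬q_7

Set q_1 = True.
  then (¬q_1 ∨ ¬q_2) forces q_2 = False.
Try q_3 = True:
  (q_2 ∨ ¬q_3 ∨ q_4) forces q_4 = True.
  (¬q_3 ∨ ¬q_4 ∨ ¬q_5) forces q_5 = False.
  clause (¬q_4 ∨ q_5) is falsified — backtrack.
So q_3 = False.
Set q_4 = True.
  then (¬q_4 ∨ q_5) forces q_5 = True.
  then (¬q_4 ∨ q_7) forces q_7 = True.
  then (¬q_4 ∨ q_6 ∨ ¬q_7) forces q_6 = True.
All clauses satisfied.

q_1 = True, q_2 = False, q_3 = False, q_4 = True, q_5 = True, q_6 = True, q_7 = True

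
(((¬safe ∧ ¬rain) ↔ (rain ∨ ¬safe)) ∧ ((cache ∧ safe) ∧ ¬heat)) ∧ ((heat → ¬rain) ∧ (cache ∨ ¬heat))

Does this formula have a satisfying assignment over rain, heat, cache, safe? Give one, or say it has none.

rain = False, heat = False, cache = True, safe = True

  ((¬safe ∧ ¬rain) ↔ (rain ∨ ¬safe)) ∧ ((cache ∧ safe) ∧ ¬heat) = True
    (¬safe ∧ ¬rain) ↔ (rain ∨ ¬safe) = True
      ¬safe ∧ ¬rain = False
        ¬safe = False
        ¬rain = True
      rain ∨ ¬safe = False
        ¬safe = False
    (cache ∧ safe) ∧ ¬heat = True
      cache ∧ safe = True
      ¬heat = True
  (heat → ¬rain) ∧ (cache ∨ ¬heat) = True
    heat → ¬rain = True
      ¬rain = True
    cache ∨ ¬heat = True
      ¬heat = True
Both conjuncts True, so the formula holds.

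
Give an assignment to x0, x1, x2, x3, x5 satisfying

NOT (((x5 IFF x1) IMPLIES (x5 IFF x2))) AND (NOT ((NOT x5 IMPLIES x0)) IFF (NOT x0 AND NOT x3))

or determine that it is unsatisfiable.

x0=T, x1=F, x2=T, x3=F, x5=F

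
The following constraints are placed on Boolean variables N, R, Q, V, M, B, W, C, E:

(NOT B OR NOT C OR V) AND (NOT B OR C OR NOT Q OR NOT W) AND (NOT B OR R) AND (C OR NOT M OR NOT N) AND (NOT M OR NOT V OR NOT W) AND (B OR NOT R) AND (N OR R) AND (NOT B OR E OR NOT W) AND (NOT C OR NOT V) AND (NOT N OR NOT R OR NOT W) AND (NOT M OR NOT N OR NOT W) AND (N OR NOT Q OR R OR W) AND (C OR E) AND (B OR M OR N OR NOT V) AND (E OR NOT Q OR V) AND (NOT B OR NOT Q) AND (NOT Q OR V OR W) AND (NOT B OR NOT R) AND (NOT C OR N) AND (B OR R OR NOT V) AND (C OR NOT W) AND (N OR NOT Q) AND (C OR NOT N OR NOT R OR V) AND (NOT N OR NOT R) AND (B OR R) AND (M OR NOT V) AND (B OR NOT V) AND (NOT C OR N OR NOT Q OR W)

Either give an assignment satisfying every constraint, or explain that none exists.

The formula is unsatisfiable.

Case R = True:
  (B OR NOT R) forces B = True.
  Clause (NOT B OR NOT R) is falsified — contradiction.
Case R = False:
  (NOT B OR R) forces B = False.
  Clause (B OR R) is falsified — contradiction.
Both cases fail, so the formula is unsatisfiable.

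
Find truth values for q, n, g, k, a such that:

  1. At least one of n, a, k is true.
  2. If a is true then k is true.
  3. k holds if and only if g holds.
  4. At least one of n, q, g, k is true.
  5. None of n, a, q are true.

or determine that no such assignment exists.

q = False; n = False; g = True; k = True; a = False

  (1) {n, a, k}: 1 true — at least one ✓
  (2) a=F ⇒ k: vacuous ✓
  (3) k=T, g=T — same ✓
  (4) {n, q, g, k}: 2 true — at least one ✓
  (5) {n, a, q}: 0 true — none ✓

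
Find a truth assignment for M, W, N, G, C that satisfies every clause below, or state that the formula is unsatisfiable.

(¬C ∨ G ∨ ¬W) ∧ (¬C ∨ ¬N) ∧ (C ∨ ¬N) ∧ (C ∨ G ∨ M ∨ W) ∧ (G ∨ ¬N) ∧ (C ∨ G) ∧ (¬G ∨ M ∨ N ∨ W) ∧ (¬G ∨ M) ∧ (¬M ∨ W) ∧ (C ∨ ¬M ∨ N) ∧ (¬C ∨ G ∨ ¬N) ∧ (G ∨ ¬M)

M = False, W = False, N = False, G = False, C = True

Set M = False.
  then (¬G ∨ M) forces G = False.
  then (G ∨ ¬N) forces N = False.
  then (C ∨ G) forces C = True.
  then (¬C ∨ G ∨ ¬W) forces W = False.
All clauses satisfied.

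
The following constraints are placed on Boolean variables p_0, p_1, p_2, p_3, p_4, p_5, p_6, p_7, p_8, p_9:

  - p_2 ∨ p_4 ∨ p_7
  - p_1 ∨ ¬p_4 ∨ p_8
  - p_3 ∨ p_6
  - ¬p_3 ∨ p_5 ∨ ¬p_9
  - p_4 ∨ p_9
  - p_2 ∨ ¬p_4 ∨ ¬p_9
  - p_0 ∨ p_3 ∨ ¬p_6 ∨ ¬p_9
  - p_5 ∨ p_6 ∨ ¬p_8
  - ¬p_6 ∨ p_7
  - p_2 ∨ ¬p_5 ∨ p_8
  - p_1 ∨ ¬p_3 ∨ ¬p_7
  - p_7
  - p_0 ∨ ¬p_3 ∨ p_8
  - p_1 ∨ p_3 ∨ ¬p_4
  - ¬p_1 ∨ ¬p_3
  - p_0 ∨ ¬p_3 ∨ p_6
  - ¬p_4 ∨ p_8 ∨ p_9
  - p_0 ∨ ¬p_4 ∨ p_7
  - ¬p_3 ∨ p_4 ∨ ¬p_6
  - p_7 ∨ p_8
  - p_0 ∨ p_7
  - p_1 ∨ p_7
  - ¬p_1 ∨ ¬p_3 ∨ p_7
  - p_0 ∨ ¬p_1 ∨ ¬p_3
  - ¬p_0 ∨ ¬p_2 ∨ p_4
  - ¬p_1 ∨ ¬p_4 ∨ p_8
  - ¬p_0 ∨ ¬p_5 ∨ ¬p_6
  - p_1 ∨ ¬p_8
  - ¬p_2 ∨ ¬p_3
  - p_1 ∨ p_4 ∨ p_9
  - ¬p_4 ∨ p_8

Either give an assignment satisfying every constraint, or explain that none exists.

p_0=F, p_1=T, p_2=F, p_3=F, p_4=T, p_5=T, p_6=T, p_7=T, p_8=T, p_9=F

Unit clause (p_7) forces p_7 = True.
Set p_0 = False.
Try p_1 = False:
  (p_1 ∨ ¬p_3 ∨ ¬p_7) forces p_3 = False.
  (p_3 ∨ p_6) forces p_6 = True.
  (p_0 ∨ p_3 ∨ ¬p_6 ∨ ¬p_9) forces p_9 = False.
  (p_4 ∨ p_9) forces p_4 = True.
  clause (p_1 ∨ p_3 ∨ ¬p_4) is falsified — backtrack.
So p_1 = True.
  then (¬p_1 ∨ ¬p_3) forces p_3 = False.
  then (p_3 ∨ p_6) forces p_6 = True.
  then (p_0 ∨ p_3 ∨ ¬p_6 ∨ ¬p_9) forces p_9 = False.
  then (p_4 ∨ p_9) forces p_4 = True.
  then (¬p_4 ∨ p_8 ∨ p_9) forces p_8 = True.
Set p_2 = False.
Set p_5 = True.
All clauses satisfied.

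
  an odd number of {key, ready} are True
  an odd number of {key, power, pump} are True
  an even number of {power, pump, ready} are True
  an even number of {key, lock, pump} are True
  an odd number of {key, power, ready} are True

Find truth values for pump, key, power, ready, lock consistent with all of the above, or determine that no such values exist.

pump = True, key = False, power = False, ready = True, lock = True

{key, ready}: 1 true → odd ✓
{key, power, pump}: 1 true → odd ✓
{power, pump, ready}: 2 true → even ✓
{key, lock, pump}: 2 true → even ✓
{key, power, ready}: 1 true → odd ✓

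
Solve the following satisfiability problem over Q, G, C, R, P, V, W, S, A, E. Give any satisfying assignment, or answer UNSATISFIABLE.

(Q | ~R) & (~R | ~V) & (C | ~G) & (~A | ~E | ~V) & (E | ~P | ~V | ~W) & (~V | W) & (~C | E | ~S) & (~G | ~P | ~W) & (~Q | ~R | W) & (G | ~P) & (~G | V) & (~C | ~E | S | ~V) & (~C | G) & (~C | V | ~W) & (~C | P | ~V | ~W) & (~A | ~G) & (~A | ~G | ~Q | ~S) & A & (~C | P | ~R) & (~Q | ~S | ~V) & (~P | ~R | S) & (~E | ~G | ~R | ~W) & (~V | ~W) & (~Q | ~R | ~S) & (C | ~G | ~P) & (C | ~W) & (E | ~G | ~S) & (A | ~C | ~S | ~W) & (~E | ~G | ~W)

Q: False, G: False, C: False, R: False, P: False, V: False, W: False, S: True, A: True, E: True

Unit clause (A) forces A = True.
In (~A | ~G) only ~G is left, so G = False.
In (G | ~P) only ~P is left, so P = False.
In (~C | G) only ~C is left, so C = False.
In (C | ~W) only ~W is left, so W = False.
In (~V | W) only ~V is left, so V = False.
Set Q = False.
  then (Q | ~R) forces R = False.
Set S = True.
Set E = True.
All clauses satisfied.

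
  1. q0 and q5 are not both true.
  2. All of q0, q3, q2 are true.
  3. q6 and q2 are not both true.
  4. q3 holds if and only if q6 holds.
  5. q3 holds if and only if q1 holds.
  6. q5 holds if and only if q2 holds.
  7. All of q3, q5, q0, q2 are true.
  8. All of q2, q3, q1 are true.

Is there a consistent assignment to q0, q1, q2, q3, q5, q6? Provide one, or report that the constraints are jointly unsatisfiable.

Unsatisfiable — no assignment works.

Case q0 = True:
  (1) with q0=T forces q5 = False.
  Constraint (7) is violated (q5=F) — contradiction.
Case q0 = False:
  Constraint (2) is violated (q0=F) — contradiction.
Both cases fail — unsatisfiable.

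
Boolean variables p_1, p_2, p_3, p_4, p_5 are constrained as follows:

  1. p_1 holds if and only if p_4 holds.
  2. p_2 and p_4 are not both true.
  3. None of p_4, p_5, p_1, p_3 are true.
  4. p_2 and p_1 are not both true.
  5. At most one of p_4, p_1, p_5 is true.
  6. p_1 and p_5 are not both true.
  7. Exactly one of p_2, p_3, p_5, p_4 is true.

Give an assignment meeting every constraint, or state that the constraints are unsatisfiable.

p_1: False; p_2: True; p_3: False; p_4: False; p_5: False

  (1) p_1=F, p_4=F — same ✓
  (2) p_2=T, p_4=F — not both ✓
  (3) {p_4, p_5, p_1, p_3}: 0 true — none ✓
  (4) p_2=T, p_1=F — not both ✓
  (5) {p_4, p_1, p_5}: 0 true — at most one ✓
  (6) p_1=F, p_5=F — not both ✓
  (7) {p_2, p_3, p_5, p_4}: 1 true — exactly one ✓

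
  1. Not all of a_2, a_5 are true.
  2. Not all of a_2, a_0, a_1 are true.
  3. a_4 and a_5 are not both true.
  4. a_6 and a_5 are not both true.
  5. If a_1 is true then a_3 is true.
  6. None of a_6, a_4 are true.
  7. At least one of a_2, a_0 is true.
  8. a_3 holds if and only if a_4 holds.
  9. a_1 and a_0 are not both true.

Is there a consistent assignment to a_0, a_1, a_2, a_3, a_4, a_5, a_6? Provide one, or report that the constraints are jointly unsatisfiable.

a_0 = True, a_1 = False, a_2 = False, a_3 = False, a_4 = False, a_5 = False, a_6 = False

  (1) {a_2, a_5}: 0/2 true — not all ✓
  (2) {a_2, a_0, a_1}: 1/3 true — not all ✓
  (3) a_4=F, a_5=F — not both ✓
  (4) a_6=F, a_5=F — not both ✓
  (5) a_1=F ⇒ a_3: vacuous ✓
  (6) {a_6, a_4}: 0 true — none ✓
  (7) {a_2, a_0}: 1 true — at least one ✓
  (8) a_3=F, a_4=F — same ✓
  (9) a_1=F, a_0=T — not both ✓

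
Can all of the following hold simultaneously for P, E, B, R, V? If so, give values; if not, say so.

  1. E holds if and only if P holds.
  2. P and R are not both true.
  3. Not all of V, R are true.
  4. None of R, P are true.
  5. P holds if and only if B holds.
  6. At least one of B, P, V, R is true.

P = False, E = False, B = False, R = False, V = True

  (1) E=F, P=F — same ✓
  (2) P=F, R=F — not both ✓
  (3) {V, R}: 1/2 true — not all ✓
  (4) {R, P}: 0 true — none ✓
  (5) P=F, B=F — same ✓
  (6) {B, P, V, R}: 1 true — at least one ✓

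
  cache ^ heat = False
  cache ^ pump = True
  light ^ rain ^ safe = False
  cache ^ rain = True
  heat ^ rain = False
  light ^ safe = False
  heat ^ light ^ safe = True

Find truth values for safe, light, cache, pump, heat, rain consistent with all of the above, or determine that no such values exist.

No satisfying assignment exists.

Adding constraints 1, 4, 5 mod 2: every variable appears an even number of times on the left, so the left side is 0.
But the right sides sum to 1 (mod 2). 0 ≠ 1 — the system is inconsistent.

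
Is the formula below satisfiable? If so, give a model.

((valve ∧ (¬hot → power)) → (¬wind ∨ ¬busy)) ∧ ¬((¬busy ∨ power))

hot = True; valve = True; power = False; busy = True; wind = False

  (valve ∧ (¬hot → power)) → (¬wind ∨ ¬busy) = True
    valve ∧ (¬hot → power) = True
      ¬hot → power = True
        ¬hot = False
    ¬wind ∨ ¬busy = True
      ¬wind = True
      ¬busy = False
  ¬((¬busy ∨ power)) = True
    ¬busy ∨ power = False
      ¬busy = False
Both conjuncts True, so the formula holds.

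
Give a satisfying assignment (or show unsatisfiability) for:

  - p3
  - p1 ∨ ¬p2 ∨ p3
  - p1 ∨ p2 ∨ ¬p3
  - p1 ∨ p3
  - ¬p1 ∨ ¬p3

p1 = False, p2 = True, p3 = True

Unit clause (p3) forces p3 = True.
In (¬p1 ∨ ¬p3) only ¬p1 is left, so p1 = False.
In (p1 ∨ p2 ∨ ¬p3) only p2 is left, so p2 = True.
Check each clause:
  (p3): p3 holds.
  (p1 ∨ ¬p2 ∨ p3): p3 holds.
  (p1 ∨ p2 ∨ ¬p3): p2 holds.
  (p1 ∨ p3): p3 holds.
  (¬p1 ∨ ¬p3): ¬p1 holds.
All clauses satisfied.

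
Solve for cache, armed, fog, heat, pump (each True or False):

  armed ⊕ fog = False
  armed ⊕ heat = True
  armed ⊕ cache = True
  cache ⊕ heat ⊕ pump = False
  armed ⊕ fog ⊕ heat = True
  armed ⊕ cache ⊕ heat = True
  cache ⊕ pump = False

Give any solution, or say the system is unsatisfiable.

Adding constraints 1, 3, 5, 6 mod 2: every variable appears an even number of times on the left, so the left side is 0.
But the right sides sum to 1 (mod 2). 0 ≠ 1 — the system is inconsistent.

Unsatisfiable — no assignment works.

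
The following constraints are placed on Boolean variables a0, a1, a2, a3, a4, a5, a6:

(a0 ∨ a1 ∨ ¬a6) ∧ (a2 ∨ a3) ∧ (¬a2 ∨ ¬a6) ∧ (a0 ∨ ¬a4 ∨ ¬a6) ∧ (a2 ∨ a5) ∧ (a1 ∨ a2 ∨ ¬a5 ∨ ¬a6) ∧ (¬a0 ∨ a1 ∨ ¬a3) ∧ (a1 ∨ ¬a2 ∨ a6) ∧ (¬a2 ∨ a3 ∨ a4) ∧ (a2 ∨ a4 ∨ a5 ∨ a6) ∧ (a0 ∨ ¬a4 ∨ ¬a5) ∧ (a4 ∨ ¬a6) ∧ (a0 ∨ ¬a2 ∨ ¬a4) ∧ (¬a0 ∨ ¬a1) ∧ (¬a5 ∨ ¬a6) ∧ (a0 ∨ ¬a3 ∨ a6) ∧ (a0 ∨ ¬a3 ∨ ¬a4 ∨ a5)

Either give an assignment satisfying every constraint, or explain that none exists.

Case a2 = True:
  (¬a2 ∨ ¬a6) forces a6 = False.
  (a1 ∨ ¬a2 ∨ a6) forces a1 = True.
  (¬a0 ∨ ¬a1) forces a0 = False.
  (a0 ∨ ¬a2 ∨ ¬a4) forces a4 = False.
  (¬a2 ∨ a3 ∨ a4) forces a3 = True.
  Clause (a0 ∨ ¬a3 ∨ a6) is falsified — contradiction.
Case a2 = False:
  (a2 ∨ a3) forces a3 = True.
  (a2 ∨ a5) forces a5 = True.
  (¬a5 ∨ ¬a6) forces a6 = False.
  (a0 ∨ ¬a3 ∨ a6) forces a0 = True.
  (¬a0 ∨ a1 ∨ ¬a3) forces a1 = True.
  Clause (¬a0 ∨ ¬a1) is falsified — contradiction.
Both cases fail, so the formula is unsatisfiable.

UNSATISFIABLE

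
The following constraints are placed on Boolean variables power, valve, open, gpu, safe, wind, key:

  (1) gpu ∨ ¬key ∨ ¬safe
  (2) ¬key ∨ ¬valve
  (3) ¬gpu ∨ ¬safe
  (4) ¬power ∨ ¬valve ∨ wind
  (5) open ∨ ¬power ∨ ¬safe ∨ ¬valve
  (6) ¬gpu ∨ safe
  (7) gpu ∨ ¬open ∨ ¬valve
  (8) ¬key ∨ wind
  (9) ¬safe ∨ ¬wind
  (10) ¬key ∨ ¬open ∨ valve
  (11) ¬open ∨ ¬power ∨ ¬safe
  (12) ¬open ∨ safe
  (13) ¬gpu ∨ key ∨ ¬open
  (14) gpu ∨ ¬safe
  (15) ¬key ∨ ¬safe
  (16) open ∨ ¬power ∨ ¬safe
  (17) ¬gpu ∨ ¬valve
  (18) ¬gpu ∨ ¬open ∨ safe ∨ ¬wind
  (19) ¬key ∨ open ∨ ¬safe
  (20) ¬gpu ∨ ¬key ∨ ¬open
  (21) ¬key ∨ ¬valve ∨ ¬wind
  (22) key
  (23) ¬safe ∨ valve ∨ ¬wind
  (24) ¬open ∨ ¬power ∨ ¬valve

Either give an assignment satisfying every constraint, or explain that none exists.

Unit clause (key) forces key = True.
In (¬key ∨ ¬valve) only ¬valve is left, so valve = False.
In (¬key ∨ wind) only wind is left, so wind = True.
In (¬safe ∨ ¬wind) only ¬safe is left, so safe = False.
In (¬key ∨ ¬open ∨ valve) only ¬open is left, so open = False.
In (¬gpu ∨ safe) only ¬gpu is left, so gpu = False.
Set power = True.
All clauses satisfied.

power: True, valve: False, open: False, gpu: False, safe: False, wind: True, key: True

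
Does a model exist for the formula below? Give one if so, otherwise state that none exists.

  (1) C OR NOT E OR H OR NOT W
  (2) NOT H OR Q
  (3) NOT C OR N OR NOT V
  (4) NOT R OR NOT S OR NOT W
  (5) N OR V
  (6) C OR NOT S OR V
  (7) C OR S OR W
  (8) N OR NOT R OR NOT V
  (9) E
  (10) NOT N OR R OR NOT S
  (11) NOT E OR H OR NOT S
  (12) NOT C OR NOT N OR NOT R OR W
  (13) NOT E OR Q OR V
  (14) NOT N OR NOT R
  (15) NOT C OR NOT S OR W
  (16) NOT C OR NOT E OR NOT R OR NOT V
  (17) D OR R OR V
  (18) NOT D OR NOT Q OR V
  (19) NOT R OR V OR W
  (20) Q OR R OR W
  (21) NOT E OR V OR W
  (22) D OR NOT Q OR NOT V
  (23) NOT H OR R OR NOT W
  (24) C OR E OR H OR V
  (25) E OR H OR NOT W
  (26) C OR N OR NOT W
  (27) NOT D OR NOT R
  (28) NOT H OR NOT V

Unit clause (E) forces E = True.
Set S = False.
Try V = False:
  (N OR V) forces N = True.
  (NOT E OR Q OR V) forces Q = True.
  (NOT N OR NOT R) forces R = False.
  (D OR R OR V) forces D = True.
  clause (NOT D OR NOT Q OR V) is falsified — backtrack.
So V = True.
  then (NOT H OR NOT V) forces H = False.
Set W = True.
  then (C OR NOT E OR H OR NOT W) forces C = True.
  then (NOT C OR N OR NOT V) forces N = True.
  then (NOT N OR NOT R) forces R = False.
Set Q = True.
  then (D OR NOT Q OR NOT V) forces D = True.
All clauses satisfied.

S = False, E = True, V = True, W = True, C = True, H = False, Q = True, D = True, R = False, N = True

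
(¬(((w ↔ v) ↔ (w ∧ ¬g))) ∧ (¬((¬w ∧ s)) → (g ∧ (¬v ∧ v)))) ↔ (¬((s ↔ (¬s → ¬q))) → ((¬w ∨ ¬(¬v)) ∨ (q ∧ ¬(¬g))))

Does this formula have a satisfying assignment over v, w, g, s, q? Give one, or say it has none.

v = False, w = False, g = False, s = True, q = False

  (¬(((w ↔ v) ↔ (w ∧ ¬g))) ∧ (¬((¬w ∧ s)) → (g ∧ (¬v ∧ v)))) ↔ (¬((s ↔ (¬s → ¬q))) → ((¬w ∨ ¬(¬v)) ∨ (q ∧ ¬(¬g)))) = True
    ¬(((w ↔ v) ↔ (w ∧ ¬g))) ∧ (¬((¬w ∧ s)) → (g ∧ (¬v ∧ v))) = True
      ¬(((w ↔ v) ↔ (w ∧ ¬g))) = True
        (w ↔ v) ↔ (w ∧ ¬g) = False
          w ↔ v = True
          w ∧ ¬g = False
            ¬g = True
      ¬((¬w ∧ s)) → (g ∧ (¬v ∧ v)) = True
        ¬((¬w ∧ s)) = False
          ¬w ∧ s = True
            ¬w = True
        g ∧ (¬v ∧ v) = False
          ¬v ∧ v = False
            ¬v = True
    ¬((s ↔ (¬s → ¬q))) → ((¬w ∨ ¬(¬v)) ∨ (q ∧ ¬(¬g))) = True
      ¬((s ↔ (¬s → ¬q))) = False
        s ↔ (¬s → ¬q) = True
          ¬s → ¬q = True
            ¬s = False
            ¬q = True
      (¬w ∨ ¬(¬v)) ∨ (q ∧ ¬(¬g)) = True
        ¬w ∨ ¬(¬v) = True
          ¬w = True
          ¬(¬v) = False
            ¬v = True
        q ∧ ¬(¬g) = False
          ¬(¬g) = False
            ¬g = True
The formula evaluates to True.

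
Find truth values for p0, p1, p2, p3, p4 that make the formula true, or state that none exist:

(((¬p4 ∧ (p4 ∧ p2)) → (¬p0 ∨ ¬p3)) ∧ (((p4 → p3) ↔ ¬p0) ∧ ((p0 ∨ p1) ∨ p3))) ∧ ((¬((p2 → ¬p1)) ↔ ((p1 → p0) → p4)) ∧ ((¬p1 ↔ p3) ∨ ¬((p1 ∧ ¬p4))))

p0: False; p1: False; p2: True; p3: True; p4: False

  ((¬p4 ∧ (p4 ∧ p2)) → (¬p0 ∨ ¬p3)) ∧ (((p4 → p3) ↔ ¬p0) ∧ ((p0 ∨ p1) ∨ p3)) = True
    (¬p4 ∧ (p4 ∧ p2)) → (¬p0 ∨ ¬p3) = True
      ¬p4 ∧ (p4 ∧ p2) = False
        ¬p4 = True
        p4 ∧ p2 = False
      ¬p0 ∨ ¬p3 = True
        ¬p0 = True
        ¬p3 = False
    ((p4 → p3) ↔ ¬p0) ∧ ((p0 ∨ p1) ∨ p3) = True
      (p4 → p3) ↔ ¬p0 = True
        p4 → p3 = True
        ¬p0 = True
      (p0 ∨ p1) ∨ p3 = True
        p0 ∨ p1 = False
  (¬((p2 → ¬p1)) ↔ ((p1 → p0) → p4)) ∧ ((¬p1 ↔ p3) ∨ ¬((p1 ∧ ¬p4))) = True
    ¬((p2 → ¬p1)) ↔ ((p1 → p0) → p4) = True
      ¬((p2 → ¬p1)) = False
        p2 → ¬p1 = True
          ¬p1 = True
      (p1 → p0) → p4 = False
        p1 → p0 = True
    (¬p1 ↔ p3) ∨ ¬((p1 ∧ ¬p4)) = True
      ¬p1 ↔ p3 = True
        ¬p1 = True
      ¬((p1 ∧ ¬p4)) = True
        p1 ∧ ¬p4 = False
          ¬p4 = True
Both conjuncts True, so the formula holds.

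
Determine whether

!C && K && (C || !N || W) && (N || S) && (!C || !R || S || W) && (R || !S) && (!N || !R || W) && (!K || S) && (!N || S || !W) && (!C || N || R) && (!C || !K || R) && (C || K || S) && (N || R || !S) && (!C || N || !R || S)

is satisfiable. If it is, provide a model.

W: True, S: True, K: True, R: True, N: False, C: False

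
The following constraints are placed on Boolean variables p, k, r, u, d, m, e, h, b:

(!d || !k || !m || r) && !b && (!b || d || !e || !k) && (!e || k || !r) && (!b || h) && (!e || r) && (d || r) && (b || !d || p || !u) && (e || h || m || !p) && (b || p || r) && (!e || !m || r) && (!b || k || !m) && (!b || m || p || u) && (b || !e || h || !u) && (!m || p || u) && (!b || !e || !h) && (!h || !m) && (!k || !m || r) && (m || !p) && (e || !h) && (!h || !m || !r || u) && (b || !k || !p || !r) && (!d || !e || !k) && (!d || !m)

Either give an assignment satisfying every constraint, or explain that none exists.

p = False, k = False, r = True, u = True, d = False, m = True, e = False, h = False, b = False

Unit clause (!b) forces b = False.
Set p = False.
  then (b || p || r) forces r = True.
Set k = False.
  then (!e || k || !r) forces e = False.
  then (e || !h) forces h = False.
Set u = True.
  then (b || !d || p || !u) forces d = False.
Set m = True.
All clauses satisfied.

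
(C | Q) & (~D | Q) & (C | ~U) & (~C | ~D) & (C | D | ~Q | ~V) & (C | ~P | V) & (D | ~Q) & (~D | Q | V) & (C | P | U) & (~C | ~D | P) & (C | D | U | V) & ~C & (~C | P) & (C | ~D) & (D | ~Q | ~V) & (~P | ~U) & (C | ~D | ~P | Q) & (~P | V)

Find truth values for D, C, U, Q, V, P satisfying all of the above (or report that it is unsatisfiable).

Case C = True:
  Clause (~C) is falsified — contradiction.
Case C = False:
  (C | Q) forces Q = True.
  (C | ~U) forces U = False.
  (D | ~Q) forces D = True.
  Clause (C | ~D) is falsified — contradiction.
Both cases fail, so the formula is unsatisfiable.

No satisfying assignment exists.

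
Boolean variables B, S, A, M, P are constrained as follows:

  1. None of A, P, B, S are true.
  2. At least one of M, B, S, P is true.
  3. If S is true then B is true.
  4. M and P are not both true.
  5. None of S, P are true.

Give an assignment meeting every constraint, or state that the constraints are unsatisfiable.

B = False, S = False, A = False, M = True, P = False

  (1) {A, P, B, S}: 0 true — none ✓
  (2) {M, B, S, P}: 1 true — at least one ✓
  (3) S=F ⇒ B: vacuous ✓
  (4) M=T, P=F — not both ✓
  (5) {S, P}: 0 true — none ✓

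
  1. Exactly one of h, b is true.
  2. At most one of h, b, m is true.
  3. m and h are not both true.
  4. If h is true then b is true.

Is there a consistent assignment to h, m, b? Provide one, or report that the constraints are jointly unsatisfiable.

h = False, m = False, b = True

  (1) {h, b}: 1 true — exactly one ✓
  (2) {h, b, m}: 1 true — at most one ✓
  (3) m=F, h=F — not both ✓
  (4) h=F ⇒ b: vacuous ✓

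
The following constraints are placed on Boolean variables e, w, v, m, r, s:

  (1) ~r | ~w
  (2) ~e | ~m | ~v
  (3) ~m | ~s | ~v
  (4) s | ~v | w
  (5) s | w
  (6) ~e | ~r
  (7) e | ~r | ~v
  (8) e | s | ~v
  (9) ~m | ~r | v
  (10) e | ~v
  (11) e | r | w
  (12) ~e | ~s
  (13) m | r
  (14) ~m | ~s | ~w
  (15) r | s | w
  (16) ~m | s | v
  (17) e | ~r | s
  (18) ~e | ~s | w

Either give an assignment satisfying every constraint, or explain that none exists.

Set e = False.
  then (e | ~v) forces v = False.
Try w = True:
  (~r | ~w) forces r = False.
  (m | r) forces m = True.
  (~m | ~s | ~w) forces s = False.
  clause (~m | s | v) is falsified — backtrack.
So w = False.
  then (s | w) forces s = True.
  then (e | r | w) forces r = True.
  then (~m | ~r | v) forces m = False.
All clauses satisfied.

e: False, w: False, v: False, m: False, r: True, s: True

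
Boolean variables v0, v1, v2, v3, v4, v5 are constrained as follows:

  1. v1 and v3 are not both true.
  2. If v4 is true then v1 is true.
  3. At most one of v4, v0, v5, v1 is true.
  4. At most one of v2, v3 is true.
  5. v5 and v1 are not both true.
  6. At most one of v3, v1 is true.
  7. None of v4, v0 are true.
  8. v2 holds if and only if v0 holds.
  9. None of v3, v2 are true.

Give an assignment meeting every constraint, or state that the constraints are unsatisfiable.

v0 = False; v1 = True; v2 = False; v3 = False; v4 = False; v5 = False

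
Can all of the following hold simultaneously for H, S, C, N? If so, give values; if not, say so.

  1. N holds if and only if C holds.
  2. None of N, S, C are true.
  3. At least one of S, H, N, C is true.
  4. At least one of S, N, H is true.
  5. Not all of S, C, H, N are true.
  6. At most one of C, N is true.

H = True, S = False, C = False, N = False

  (1) N=F, C=F — same ✓
  (2) {N, S, C}: 0 true — none ✓
  (3) {S, H, N, C}: 1 true — at least one ✓
  (4) {S, N, H}: 1 true — at least one ✓
  (5) {S, C, H, N}: 1/4 true — not all ✓
  (6) {C, N}: 0 true — at most one ✓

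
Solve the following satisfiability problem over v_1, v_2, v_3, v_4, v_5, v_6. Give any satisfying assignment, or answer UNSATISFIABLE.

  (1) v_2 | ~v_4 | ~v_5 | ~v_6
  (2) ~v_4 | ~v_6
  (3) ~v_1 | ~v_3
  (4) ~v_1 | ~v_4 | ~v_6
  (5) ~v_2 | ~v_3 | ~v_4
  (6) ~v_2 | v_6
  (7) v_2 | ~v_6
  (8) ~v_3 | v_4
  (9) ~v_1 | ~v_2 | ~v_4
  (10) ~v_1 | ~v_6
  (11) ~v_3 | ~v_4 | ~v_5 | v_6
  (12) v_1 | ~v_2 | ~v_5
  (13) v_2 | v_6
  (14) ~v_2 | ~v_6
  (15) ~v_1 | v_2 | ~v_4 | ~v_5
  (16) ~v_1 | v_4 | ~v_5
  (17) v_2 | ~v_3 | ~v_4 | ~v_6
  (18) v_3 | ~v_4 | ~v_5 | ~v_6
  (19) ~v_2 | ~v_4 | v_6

Unsatisfiable — no assignment works.

Case v_2 = True:
  (~v_2 | v_6) forces v_6 = True.
  Clause (~v_2 | ~v_6) is falsified — contradiction.
Case v_2 = False:
  (v_2 | ~v_6) forces v_6 = False.
  Clause (v_2 | v_6) is falsified — contradiction.
Both cases fail, so the formula is unsatisfiable.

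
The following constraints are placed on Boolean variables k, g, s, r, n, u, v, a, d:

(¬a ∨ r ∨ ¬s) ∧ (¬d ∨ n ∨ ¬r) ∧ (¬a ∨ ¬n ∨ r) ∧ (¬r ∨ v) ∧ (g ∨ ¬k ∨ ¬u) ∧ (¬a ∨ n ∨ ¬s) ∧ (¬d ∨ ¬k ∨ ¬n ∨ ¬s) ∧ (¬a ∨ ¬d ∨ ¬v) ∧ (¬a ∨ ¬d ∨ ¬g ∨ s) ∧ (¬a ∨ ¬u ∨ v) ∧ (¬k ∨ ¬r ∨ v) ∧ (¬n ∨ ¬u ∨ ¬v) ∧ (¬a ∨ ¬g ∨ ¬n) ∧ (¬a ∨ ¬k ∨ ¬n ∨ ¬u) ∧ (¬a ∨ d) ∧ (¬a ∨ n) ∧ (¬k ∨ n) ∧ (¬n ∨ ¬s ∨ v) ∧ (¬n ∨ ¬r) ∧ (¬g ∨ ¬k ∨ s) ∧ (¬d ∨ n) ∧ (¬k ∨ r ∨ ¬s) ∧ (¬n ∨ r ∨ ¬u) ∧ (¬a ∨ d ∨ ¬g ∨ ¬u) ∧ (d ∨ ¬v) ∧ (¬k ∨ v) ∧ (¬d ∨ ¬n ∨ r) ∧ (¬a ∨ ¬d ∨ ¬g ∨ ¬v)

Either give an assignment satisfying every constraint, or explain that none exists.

Set k = False.
Set g = True.
Set s = True.
Set r = False.
  then (¬a ∨ r ∨ ¬s) forces a = False.
Try n = True:
  (¬n ∨ ¬s ∨ v) forces v = True.
  (¬n ∨ ¬u ∨ ¬v) forces u = False.
  (d ∨ ¬v) forces d = True.
  clause (¬d ∨ ¬n ∨ r) is falsified — backtrack.
So n = False.
  then (¬d ∨ n) forces d = False.
  then (d ∨ ¬v) forces v = False.
Set u = False.
All clauses satisfied.

k = False; g = True; s = True; r = False; n = False; u = False; v = False; a = False; d = False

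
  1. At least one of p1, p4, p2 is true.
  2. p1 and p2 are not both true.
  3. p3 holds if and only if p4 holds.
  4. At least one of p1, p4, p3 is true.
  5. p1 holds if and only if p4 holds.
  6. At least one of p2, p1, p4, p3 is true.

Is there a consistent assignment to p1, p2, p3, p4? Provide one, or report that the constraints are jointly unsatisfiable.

p1 = True, p2 = False, p3 = True, p4 = True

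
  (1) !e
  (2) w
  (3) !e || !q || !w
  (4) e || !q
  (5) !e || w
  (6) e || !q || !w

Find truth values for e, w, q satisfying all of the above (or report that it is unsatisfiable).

e: False, w: True, q: False

Unit clause (!e) forces e = False.
Unit clause (w) forces w = True.
In (e || !q) only !q is left, so q = False.
All clauses satisfied.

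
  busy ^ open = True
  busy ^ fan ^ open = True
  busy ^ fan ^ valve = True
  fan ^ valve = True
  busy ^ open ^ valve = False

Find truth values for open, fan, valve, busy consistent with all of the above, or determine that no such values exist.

open = True; fan = False; valve = True; busy = False

busy ^ open = F ^ T = True ✓
busy ^ fan ^ open = F ^ F ^ T = True ✓
busy ^ fan ^ valve = F ^ F ^ T = True ✓
fan ^ valve = F ^ T = True ✓
busy ^ open ^ valve = F ^ T ^ T = False ✓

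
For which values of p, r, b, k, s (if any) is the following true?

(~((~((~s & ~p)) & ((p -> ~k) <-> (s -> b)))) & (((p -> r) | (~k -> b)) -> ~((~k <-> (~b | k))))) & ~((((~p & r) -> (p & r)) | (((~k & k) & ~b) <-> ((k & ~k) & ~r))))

No satisfying assignment exists.

The conjunct ~((((~p & r) -> (p & r)) | (((~k & k) & ~b) <-> ((k & ~k) & ~r)))) is unsatisfiable on its own:
  k = True: this becomes ~((((~p & r) -> (p & r)) | True)) = False.
  k = False: this becomes ~((((~p & r) -> (p & r)) | True)) = False.
So the whole conjunction is unsatisfiable.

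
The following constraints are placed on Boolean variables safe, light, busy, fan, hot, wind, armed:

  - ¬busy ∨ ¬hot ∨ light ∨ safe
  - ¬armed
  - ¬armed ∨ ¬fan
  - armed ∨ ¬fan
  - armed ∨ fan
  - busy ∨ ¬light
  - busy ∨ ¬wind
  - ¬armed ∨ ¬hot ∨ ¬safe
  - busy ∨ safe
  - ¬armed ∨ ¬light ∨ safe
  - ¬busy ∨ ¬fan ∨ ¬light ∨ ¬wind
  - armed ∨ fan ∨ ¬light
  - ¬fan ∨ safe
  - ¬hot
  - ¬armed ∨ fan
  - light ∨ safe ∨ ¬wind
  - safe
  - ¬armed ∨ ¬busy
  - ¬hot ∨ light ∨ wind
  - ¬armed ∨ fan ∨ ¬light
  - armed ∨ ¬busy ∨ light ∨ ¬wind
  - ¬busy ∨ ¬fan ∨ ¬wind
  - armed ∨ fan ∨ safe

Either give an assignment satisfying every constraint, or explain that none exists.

UNSATISFIABLE

Case armed = True:
  Clause (¬armed) is falsified — contradiction.
Case armed = False:
  (armed ∨ ¬fan) forces fan = False.
  Clause (armed ∨ fan) is falsified — contradiction.
Both cases fail, so the formula is unsatisfiable.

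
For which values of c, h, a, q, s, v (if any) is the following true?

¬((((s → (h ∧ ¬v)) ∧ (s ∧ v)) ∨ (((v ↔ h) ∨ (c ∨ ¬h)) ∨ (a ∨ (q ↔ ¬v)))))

c: False, h: True, a: False, q: False, s: False, v: False

  ¬((((s → (h ∧ ¬v)) ∧ (s ∧ v)) ∨ (((v ↔ h) ∨ (c ∨ ¬h)) ∨ (a ∨ (q ↔ ¬v))))) = True
    ((s → (h ∧ ¬v)) ∧ (s ∧ v)) ∨ (((v ↔ h) ∨ (c ∨ ¬h)) ∨ (a ∨ (q ↔ ¬v))) = False
      (s → (h ∧ ¬v)) ∧ (s ∧ v) = False
        s → (h ∧ ¬v) = True
          h ∧ ¬v = True
            ¬v = True
        s ∧ v = False
      ((v ↔ h) ∨ (c ∨ ¬h)) ∨ (a ∨ (q ↔ ¬v)) = False
        (v ↔ h) ∨ (c ∨ ¬h) = False
          v ↔ h = False
          c ∨ ¬h = False
            ¬h = False
        a ∨ (q ↔ ¬v) = False
          q ↔ ¬v = False
            ¬v = True
The formula evaluates to True.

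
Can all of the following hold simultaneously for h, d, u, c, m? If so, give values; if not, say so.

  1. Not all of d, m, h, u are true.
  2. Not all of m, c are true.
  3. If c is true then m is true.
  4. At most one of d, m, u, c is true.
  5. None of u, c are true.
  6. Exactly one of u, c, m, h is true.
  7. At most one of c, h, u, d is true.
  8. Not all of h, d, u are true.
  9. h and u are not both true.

h = False, d = False, u = False, c = False, m = True

  (1) {d, m, h, u}: 1/4 true — not all ✓
  (2) {m, c}: 1/2 true — not all ✓
  (3) c=F ⇒ m: vacuous ✓
  (4) {d, m, u, c}: 1 true — at most one ✓
  (5) {u, c}: 0 true — none ✓
  (6) {u, c, m, h}: 1 true — exactly one ✓
  (7) {c, h, u, d}: 0 true — at most one ✓
  (8) {h, d, u}: 0/3 true — not all ✓
  (9) h=F, u=F — not both ✓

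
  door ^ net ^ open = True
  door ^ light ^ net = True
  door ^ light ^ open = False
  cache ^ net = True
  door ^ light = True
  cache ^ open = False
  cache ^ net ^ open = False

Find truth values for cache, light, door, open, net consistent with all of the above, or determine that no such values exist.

cache: True, light: True, door: False, open: True, net: False

door ^ net ^ open = F ^ F ^ T = True ✓
door ^ light ^ net = F ^ T ^ F = True ✓
door ^ light ^ open = F ^ T ^ T = False ✓
cache ^ net = T ^ F = True ✓
door ^ light = F ^ T = True ✓
cache ^ open = T ^ T = False ✓
cache ^ net ^ open = T ^ F ^ T = False ✓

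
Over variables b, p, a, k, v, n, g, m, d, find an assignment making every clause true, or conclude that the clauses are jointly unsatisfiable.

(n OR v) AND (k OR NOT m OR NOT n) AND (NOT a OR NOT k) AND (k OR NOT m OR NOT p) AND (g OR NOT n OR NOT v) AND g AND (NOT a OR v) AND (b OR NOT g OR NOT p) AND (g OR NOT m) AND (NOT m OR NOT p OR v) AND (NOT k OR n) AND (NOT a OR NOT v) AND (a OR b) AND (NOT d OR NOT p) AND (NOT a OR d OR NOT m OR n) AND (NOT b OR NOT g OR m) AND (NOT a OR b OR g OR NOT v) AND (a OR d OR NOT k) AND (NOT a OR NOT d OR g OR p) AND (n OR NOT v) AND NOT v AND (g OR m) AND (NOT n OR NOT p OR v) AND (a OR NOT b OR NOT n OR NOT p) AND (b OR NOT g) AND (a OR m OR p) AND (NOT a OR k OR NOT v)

b: True, p: False, a: False, k: True, v: False, n: True, g: True, m: True, d: True

Unit clause (g) forces g = True.
Unit clause (NOT v) forces v = False.
In (b OR NOT g) only b is left, so b = True.
In (n OR v) only n is left, so n = True.
In (NOT a OR v) only NOT a is left, so a = False.
In (NOT b OR NOT g OR m) only m is left, so m = True.
In (NOT n OR NOT p OR v) only NOT p is left, so p = False.
In (k OR NOT m OR NOT n) only k is left, so k = True.
In (a OR d OR NOT k) only d is left, so d = True.
All clauses satisfied.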